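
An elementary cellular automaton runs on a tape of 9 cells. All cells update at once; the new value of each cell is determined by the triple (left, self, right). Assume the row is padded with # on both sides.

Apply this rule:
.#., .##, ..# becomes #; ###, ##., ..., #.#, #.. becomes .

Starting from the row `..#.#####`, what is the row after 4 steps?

.#.#..##.

step 1: .##.#....
step 2: .#..#...#
step 3: .#.##..##
step 4: .#.#..##.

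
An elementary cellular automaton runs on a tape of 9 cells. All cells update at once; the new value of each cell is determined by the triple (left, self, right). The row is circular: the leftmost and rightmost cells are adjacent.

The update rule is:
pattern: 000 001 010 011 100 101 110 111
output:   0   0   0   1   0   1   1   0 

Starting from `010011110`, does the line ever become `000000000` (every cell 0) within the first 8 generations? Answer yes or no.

yes

000010010
000000000
all cells are 0 at generation 2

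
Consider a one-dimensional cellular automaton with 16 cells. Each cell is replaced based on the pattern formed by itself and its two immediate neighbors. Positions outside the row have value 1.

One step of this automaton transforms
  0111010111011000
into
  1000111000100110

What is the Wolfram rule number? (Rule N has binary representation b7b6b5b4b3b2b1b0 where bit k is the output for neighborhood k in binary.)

position 2: 111 → 0  (bit 7 = 0)
position 3: 110 → 0  (bit 6 = 0)
position 0: 101 → 1  (bit 5 = 1)
position 13: 100 → 1  (bit 4 = 1)
position 1: 011 → 0  (bit 3 = 0)
position 5: 010 → 1  (bit 2 = 1)
position 15: 001 → 0  (bit 1 = 0)
position 14: 000 → 1  (bit 0 = 1)
bits b7..b0 = 00110101 = 53

53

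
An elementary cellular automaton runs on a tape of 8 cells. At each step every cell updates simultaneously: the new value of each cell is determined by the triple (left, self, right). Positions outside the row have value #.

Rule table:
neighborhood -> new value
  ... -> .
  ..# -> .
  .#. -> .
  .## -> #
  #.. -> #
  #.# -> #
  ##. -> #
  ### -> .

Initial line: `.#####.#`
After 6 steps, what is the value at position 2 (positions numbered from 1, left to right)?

step 1: ##...###
step 2: .##..#..
step 3: ####..#.
step 4: ...##..#
step 5: #..###.#
step 6: ##.#.###
position 2 holds #

#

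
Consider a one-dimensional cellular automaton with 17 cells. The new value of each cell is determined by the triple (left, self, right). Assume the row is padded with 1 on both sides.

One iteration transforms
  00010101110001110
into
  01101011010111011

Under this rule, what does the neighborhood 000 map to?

1

At position 1 the neighborhood is 000; the next row has 1 there.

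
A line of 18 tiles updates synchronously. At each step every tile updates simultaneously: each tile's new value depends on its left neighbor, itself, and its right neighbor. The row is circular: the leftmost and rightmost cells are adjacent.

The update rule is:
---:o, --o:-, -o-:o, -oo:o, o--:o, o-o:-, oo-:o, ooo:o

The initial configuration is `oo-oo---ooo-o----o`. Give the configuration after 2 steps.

step 1: oo-oooo-ooo-oooo-o
step 2: oo-oooo-ooo-oooo-o

oo-oooo-ooo-oooo-o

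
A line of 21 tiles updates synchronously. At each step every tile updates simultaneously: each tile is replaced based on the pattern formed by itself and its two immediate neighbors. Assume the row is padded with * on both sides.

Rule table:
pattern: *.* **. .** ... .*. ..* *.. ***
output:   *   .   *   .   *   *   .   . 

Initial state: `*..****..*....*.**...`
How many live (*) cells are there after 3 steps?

..**....**...****...*
.**....**...**.....**
**....**...**.....**.
count of *: 8

8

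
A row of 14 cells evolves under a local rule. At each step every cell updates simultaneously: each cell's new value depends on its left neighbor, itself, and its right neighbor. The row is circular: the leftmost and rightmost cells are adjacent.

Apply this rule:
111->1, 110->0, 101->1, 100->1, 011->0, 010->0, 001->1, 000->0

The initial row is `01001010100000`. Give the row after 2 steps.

01001010101001

10110101010000
01001010101001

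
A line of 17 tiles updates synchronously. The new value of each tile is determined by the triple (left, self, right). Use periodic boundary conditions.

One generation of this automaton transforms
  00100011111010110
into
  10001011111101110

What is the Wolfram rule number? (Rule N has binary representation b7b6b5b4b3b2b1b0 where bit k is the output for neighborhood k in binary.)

233

position 7: 111 → 1  (bit 7 = 1)
position 10: 110 → 1  (bit 6 = 1)
position 11: 101 → 1  (bit 5 = 1)
position 3: 100 → 0  (bit 4 = 0)
position 6: 011 → 1  (bit 3 = 1)
position 2: 010 → 0  (bit 2 = 0)
position 1: 001 → 0  (bit 1 = 0)
position 0: 000 → 1  (bit 0 = 1)
bits b7..b0 = 11101001 = 233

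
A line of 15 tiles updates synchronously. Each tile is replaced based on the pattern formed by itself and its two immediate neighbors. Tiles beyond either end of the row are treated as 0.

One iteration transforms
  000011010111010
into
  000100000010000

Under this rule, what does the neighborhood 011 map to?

At position 4 the neighborhood is 011; the next row has 0 there.

0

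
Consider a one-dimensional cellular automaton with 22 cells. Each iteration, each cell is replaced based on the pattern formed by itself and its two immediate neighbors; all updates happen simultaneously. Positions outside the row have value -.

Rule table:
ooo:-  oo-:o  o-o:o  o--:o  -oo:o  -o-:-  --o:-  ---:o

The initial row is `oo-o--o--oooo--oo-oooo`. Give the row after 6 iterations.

ooo-o--o-o--oo-oooo--o
o-oo-o--o-o-oooo--oo--
-oooo-o--o-oo--oo-oooo
-o--oo-o--oooo-oooo--o
--o-ooo-o-o--ooo--oo--
o--oo-oo-o-o-o-oo-oooo

o--oo-oo-o-o-o-oo-oooo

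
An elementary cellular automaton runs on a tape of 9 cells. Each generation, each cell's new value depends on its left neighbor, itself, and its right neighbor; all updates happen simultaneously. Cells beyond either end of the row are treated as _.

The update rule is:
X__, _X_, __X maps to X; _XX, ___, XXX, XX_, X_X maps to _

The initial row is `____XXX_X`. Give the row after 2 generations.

__XXX__XX

___X____X
__XXX__XX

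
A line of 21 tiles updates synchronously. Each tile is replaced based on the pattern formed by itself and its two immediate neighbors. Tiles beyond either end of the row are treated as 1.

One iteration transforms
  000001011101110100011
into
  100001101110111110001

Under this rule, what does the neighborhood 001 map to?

0

At position 4 the neighborhood is 001; the next row has 0 there.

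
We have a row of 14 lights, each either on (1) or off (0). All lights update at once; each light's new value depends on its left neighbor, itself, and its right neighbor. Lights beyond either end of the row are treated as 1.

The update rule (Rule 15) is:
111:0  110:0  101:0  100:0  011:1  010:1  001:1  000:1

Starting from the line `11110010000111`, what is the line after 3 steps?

00000110111100
01111100100001
01000001101111

01000001101111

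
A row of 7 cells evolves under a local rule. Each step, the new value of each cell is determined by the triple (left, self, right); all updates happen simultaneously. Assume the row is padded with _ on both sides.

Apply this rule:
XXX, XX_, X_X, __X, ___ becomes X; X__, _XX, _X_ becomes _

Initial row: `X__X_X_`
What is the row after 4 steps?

step 1: __X_X__
step 2: XX_X__X
step 3: _XX__X_
step 4: X_X_X__

X_X_X__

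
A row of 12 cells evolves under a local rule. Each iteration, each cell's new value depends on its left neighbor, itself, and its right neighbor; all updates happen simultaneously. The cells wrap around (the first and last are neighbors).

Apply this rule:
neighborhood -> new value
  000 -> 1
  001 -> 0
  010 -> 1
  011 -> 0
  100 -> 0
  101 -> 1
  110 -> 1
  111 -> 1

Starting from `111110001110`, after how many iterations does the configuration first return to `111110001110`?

011110100111
101111100011
110111101001
111011111000
011101111010
001110111110
100111011110
100011101111
101001110111
111000111011
111010011101
111110001110

12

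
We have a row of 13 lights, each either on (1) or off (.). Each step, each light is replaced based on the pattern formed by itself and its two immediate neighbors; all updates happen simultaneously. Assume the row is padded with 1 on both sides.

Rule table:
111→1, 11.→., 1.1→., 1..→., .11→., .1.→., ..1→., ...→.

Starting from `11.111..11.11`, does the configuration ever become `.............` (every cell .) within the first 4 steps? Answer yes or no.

step 1: 1...1.......1
step 2: .............
all cells are . at step 2

yes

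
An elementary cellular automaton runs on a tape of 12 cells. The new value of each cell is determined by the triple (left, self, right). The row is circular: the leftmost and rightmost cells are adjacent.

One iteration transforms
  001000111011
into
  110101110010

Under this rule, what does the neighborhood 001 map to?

At position 1 the neighborhood is 001; the next row has 1 there.

1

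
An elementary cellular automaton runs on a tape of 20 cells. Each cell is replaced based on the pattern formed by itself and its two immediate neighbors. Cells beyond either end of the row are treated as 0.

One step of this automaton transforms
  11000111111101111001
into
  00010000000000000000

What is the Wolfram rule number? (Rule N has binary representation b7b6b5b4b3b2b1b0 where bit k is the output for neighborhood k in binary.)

position 6: 111 → 0  (bit 7 = 0)
position 1: 110 → 0  (bit 6 = 0)
position 12: 101 → 0  (bit 5 = 0)
position 2: 100 → 0  (bit 4 = 0)
position 0: 011 → 0  (bit 3 = 0)
position 19: 010 → 0  (bit 2 = 0)
position 4: 001 → 0  (bit 1 = 0)
position 3: 000 → 1  (bit 0 = 1)
bits b7..b0 = 00000001 = 1

1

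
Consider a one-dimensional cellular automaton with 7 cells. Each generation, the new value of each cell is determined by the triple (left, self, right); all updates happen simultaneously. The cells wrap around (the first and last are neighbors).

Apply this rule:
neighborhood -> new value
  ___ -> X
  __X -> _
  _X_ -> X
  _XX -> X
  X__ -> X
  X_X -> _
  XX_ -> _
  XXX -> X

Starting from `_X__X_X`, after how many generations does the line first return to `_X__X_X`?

2

_XX_X_X
_X__X_X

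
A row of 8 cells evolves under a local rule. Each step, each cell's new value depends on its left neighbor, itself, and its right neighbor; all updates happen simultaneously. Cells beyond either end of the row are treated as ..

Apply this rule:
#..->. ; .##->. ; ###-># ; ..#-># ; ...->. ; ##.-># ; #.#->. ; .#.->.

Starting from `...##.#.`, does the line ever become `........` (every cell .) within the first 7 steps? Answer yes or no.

step 1: ..#.#...
step 2: .#......
step 3: #.......
step 4: ........
all cells are . at step 4

yes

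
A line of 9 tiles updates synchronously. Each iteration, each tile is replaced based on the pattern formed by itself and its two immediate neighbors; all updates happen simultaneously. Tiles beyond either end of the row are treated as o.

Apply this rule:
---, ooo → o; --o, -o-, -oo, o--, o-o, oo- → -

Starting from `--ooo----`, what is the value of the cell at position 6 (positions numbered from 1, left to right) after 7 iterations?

---o--oo-
-o-------
---ooooo-
-o--ooo--
-----o---
-ooo---o-
--o--o---
position 6 holds o

o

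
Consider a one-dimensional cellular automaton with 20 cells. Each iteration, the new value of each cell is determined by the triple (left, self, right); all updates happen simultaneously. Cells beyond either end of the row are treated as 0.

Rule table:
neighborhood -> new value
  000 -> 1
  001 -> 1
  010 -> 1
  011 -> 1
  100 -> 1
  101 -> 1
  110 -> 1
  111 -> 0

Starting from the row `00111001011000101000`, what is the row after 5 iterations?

11101111111111111111

11101111111111111111
10111000000000000001
11101111111111111111  (repeats iteration 1; period 2)
iteration 5: 11101111111111111111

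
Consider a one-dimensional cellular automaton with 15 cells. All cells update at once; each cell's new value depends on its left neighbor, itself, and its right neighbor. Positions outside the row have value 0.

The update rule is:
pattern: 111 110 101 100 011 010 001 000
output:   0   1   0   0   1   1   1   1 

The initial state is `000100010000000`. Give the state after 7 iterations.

101101010101011

111101110111111
100101010100001
101101010101111
101101010101001
101101010101011
101101010101011  (fixed point — unchanged through iteration 7)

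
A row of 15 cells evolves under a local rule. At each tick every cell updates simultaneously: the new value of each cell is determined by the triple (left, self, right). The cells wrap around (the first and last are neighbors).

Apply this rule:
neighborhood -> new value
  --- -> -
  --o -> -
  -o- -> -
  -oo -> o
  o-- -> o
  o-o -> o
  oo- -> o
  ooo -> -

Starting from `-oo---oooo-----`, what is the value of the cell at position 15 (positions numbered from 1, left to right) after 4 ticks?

-

-ooo--o--oo----
-o-oo--o-ooo---
--oooo--oo-oo--
--o--oo-oooooo-
position 15 holds -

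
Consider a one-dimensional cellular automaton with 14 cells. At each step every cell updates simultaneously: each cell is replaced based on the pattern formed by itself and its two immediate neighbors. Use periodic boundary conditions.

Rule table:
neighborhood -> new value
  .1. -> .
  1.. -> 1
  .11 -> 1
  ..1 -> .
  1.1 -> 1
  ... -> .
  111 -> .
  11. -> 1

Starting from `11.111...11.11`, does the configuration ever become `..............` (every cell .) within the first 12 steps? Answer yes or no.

.111.11..1111.
.1.11111.1..11
1.11...11.1.11
11111..111.11.
1...11.1.11111
11..111.11....
111.1.11111...
1.11.11...11..
.1111111..111.
.1.....11.1.11
1.1....111.111
11.1...1.111..
step 12 is 11.1...1.111.., still not uniform .

no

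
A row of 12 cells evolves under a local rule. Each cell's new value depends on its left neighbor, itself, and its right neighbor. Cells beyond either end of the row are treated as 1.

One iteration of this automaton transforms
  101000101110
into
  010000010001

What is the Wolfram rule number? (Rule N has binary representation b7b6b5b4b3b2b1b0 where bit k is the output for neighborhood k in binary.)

position 9: 111 → 0  (bit 7 = 0)
position 0: 110 → 0  (bit 6 = 0)
position 1: 101 → 1  (bit 5 = 1)
position 3: 100 → 0  (bit 4 = 0)
position 8: 011 → 0  (bit 3 = 0)
position 2: 010 → 0  (bit 2 = 0)
position 5: 001 → 0  (bit 1 = 0)
position 4: 000 → 0  (bit 0 = 0)
bits b7..b0 = 00100000 = 32

32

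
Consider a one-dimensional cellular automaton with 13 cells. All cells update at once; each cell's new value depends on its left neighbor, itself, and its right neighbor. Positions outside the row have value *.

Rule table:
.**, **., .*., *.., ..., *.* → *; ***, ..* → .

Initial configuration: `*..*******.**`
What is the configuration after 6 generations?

**.*.....***.
.*******.*.**
**.....*****.
.*****.*...**
**...*****.*.
.***.*...****

.***.*...****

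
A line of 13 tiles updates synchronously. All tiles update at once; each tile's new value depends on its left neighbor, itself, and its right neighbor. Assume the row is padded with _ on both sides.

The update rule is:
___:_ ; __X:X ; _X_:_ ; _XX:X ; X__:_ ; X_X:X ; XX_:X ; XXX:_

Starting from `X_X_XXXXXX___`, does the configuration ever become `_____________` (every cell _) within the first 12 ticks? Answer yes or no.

_X_XX____X___
X_XXX___X____
_XX_X__X_____
XXXX__X______
X__X_X_______
__X_X________
_X_X_________
X_X__________
_X___________
X____________
_____________
all cells are _ at tick 11

yes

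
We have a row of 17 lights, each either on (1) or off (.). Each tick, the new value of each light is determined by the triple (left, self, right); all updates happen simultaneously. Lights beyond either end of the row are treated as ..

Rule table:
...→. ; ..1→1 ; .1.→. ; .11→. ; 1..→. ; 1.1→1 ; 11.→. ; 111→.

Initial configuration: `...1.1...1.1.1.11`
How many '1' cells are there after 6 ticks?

tick 1: ..1.1...1.1.1.1..
tick 2: .1.1...1.1.1.1...
tick 3: 1.1...1.1.1.1....
tick 4: .1...1.1.1.1.....
tick 5: 1...1.1.1.1......
tick 6: ...1.1.1.1.......
count of 1: 4

4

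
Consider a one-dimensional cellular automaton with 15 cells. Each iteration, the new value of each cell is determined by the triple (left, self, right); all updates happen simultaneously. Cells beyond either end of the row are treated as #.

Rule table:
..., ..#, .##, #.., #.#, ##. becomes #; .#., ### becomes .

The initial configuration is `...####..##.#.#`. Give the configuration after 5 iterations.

####..######.##

####..######.##
...####....###.
####..######.##  (repeats iteration 1; period 2)
iteration 5: ####..######.##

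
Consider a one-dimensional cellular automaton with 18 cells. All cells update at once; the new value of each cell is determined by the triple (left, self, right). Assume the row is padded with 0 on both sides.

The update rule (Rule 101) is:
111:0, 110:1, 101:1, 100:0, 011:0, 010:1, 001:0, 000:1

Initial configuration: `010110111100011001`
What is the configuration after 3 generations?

100111111001001001

generation 1: 011011000101001001
generation 2: 001101010111001001
generation 3: 100111111001001001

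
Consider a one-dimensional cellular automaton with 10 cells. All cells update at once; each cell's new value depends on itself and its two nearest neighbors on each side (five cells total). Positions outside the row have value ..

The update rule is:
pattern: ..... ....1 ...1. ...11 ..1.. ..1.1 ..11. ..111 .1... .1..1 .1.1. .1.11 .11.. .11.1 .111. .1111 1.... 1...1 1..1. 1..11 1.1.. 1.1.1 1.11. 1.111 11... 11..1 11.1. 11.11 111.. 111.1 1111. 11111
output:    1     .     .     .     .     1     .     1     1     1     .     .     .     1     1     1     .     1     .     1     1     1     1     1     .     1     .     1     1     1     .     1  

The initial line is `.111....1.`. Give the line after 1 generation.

.111.....1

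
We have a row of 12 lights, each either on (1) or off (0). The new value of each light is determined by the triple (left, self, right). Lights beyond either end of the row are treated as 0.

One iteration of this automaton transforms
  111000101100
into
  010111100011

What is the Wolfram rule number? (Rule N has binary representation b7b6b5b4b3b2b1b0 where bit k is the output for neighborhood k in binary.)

151

position 1: 111 → 1  (bit 7 = 1)
position 2: 110 → 0  (bit 6 = 0)
position 7: 101 → 0  (bit 5 = 0)
position 3: 100 → 1  (bit 4 = 1)
position 0: 011 → 0  (bit 3 = 0)
position 6: 010 → 1  (bit 2 = 1)
position 5: 001 → 1  (bit 1 = 1)
position 4: 000 → 1  (bit 0 = 1)
bits b7..b0 = 10010111 = 151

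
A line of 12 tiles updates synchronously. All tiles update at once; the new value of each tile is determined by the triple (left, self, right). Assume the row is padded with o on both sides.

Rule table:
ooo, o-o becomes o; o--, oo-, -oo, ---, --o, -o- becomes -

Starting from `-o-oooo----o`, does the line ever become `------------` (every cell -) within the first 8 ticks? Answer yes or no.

yes

o-o-oo------
-o-o--------
o-o---------
-o----------
o-----------
------------
all cells are - at tick 6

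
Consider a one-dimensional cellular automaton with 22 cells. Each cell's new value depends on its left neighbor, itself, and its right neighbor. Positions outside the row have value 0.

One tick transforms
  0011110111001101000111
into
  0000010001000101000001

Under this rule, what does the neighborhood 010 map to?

1

At position 15 the neighborhood is 010; the next row has 1 there.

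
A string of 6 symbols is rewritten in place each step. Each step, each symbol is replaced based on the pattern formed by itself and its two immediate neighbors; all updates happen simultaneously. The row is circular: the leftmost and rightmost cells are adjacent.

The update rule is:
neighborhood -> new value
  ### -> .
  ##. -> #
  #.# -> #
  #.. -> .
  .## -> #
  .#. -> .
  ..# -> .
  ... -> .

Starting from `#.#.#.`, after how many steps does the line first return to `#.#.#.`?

2

step 1: .#.#.#
step 2: #.#.#.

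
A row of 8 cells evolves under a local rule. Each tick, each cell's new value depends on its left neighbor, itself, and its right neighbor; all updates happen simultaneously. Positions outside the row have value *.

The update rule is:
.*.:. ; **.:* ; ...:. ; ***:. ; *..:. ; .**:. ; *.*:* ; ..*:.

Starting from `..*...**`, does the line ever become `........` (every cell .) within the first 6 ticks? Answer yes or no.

........
all cells are . at tick 1

yes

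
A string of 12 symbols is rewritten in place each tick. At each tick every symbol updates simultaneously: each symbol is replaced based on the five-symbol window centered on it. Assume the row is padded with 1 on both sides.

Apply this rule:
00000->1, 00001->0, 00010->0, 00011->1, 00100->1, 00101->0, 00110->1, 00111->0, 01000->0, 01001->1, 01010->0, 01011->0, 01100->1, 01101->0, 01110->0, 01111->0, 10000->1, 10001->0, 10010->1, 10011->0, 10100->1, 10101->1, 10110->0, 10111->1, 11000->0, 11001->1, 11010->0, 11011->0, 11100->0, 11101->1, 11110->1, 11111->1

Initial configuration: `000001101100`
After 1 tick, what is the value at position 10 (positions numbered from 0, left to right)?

011011000110
position 10 holds 1

1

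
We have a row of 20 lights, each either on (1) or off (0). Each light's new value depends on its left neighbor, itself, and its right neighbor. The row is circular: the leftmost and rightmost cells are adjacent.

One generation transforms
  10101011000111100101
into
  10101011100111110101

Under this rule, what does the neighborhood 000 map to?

0

At position 9 the neighborhood is 000; the next row has 0 there.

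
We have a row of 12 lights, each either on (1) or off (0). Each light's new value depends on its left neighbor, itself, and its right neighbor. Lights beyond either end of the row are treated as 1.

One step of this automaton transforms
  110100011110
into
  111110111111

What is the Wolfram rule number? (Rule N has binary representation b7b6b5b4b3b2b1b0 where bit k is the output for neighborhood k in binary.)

254

position 0: 111 → 1  (bit 7 = 1)
position 1: 110 → 1  (bit 6 = 1)
position 2: 101 → 1  (bit 5 = 1)
position 4: 100 → 1  (bit 4 = 1)
position 7: 011 → 1  (bit 3 = 1)
position 3: 010 → 1  (bit 2 = 1)
position 6: 001 → 1  (bit 1 = 1)
position 5: 000 → 0  (bit 0 = 0)
bits b7..b0 = 11111110 = 254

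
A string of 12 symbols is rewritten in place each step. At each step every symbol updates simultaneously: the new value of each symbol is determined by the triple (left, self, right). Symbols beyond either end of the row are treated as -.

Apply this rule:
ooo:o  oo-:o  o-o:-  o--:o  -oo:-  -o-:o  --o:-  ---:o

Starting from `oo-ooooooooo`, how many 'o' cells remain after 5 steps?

8

step 1: -o--oooooooo
step 2: -oo--ooooooo
step 3: --oo--oooooo
step 4: o--oo--ooooo
step 5: oo--oo--oooo
count of o: 8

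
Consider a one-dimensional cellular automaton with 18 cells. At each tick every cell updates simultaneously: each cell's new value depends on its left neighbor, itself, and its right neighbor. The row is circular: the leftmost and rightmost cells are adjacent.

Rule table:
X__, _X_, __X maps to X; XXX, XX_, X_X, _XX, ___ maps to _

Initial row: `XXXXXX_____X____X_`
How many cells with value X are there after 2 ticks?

______X___XXX__XX_
_____XXX_X___XX__X
count of X: 7

7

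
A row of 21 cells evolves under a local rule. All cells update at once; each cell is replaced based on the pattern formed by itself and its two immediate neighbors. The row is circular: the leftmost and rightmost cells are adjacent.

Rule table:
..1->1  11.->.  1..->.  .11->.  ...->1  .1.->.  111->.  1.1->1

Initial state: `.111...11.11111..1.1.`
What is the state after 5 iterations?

..1....11..1.....1..1

1....11..1......1.1..
..111...1..11111.1..1
.1....11..1.....1..1.
1..111...1..1111..1..
..1....11..1.....1..1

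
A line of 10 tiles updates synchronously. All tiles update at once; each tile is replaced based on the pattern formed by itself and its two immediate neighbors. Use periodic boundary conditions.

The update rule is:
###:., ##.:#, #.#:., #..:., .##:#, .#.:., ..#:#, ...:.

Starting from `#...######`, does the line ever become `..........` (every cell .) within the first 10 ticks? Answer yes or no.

#..##.....
..###....#
.##.#...#.
###....#..
#.#...#..#
#....#..##
#...#..##.
...#..###.
..#..##.#.
.#..###...
tick 10 is .#..###..., still not uniform .

no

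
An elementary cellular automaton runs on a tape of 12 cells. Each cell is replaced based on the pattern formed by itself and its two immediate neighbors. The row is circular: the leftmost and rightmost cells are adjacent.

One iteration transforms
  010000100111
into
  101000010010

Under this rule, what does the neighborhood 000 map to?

At position 3 the neighborhood is 000; the next row has 0 there.

0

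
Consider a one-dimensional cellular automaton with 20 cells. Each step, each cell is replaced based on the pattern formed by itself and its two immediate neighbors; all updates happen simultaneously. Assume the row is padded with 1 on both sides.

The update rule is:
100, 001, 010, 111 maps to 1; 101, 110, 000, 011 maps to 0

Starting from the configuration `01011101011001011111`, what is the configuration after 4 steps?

11011110111011000101

01001001000111001111
01111111101010110111
00111111001010000011
11011110111011000101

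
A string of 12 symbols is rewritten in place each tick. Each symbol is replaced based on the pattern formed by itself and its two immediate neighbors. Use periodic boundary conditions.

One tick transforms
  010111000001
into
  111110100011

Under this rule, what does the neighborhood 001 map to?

At position 10 the neighborhood is 001; the next row has 1 there.

1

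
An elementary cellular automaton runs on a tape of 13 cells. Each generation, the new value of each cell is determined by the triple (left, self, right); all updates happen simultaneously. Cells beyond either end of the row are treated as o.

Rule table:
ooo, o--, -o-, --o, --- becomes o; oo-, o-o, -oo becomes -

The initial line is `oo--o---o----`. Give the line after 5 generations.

o-ooo-ooooooo

o-ooooooooooo
---oooooooooo
ooo-ooooooooo
oo---oooooooo
o-ooo-ooooooo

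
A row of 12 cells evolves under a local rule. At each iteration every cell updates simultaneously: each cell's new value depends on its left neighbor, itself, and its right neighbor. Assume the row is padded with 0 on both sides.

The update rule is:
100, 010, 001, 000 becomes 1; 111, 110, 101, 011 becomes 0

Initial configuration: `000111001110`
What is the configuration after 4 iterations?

111000110001
000111001111
111000110000
000111001111

000111001111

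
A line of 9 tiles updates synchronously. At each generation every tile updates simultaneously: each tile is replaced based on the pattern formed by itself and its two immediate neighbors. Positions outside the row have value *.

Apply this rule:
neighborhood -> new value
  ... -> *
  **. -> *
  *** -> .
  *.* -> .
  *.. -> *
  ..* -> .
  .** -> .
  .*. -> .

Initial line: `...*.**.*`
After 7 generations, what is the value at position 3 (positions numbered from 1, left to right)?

.

**....*..
.****..*.
....**...
***..***.
..**...*.
*..***...
**...***.
position 3 holds .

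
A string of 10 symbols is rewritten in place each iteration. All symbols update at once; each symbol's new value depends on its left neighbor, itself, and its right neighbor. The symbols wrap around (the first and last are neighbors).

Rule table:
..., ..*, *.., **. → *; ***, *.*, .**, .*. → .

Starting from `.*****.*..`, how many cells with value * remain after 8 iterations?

7

*....*..**
*****.**..
....*..***
****.**..*
...*..***.
***.**..**
..*..***..
**.**..***
count of *: 7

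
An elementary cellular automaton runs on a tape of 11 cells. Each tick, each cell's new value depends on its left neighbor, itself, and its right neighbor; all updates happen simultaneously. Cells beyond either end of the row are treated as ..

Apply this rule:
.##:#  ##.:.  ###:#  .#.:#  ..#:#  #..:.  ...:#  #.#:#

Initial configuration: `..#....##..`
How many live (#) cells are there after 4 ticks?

###.####..#
##.####..##
#.####..##.
#####..##..
count of #: 7

7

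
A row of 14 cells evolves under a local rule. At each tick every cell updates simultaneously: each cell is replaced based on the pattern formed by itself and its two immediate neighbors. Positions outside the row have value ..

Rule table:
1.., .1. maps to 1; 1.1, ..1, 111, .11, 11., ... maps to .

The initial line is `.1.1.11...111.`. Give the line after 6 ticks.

...11..11..1.1

.1.1...1.....1
.1.11..11....1
.1...1...1...1
.11..11..11..1
...1...1...1.1
...11..11..1.1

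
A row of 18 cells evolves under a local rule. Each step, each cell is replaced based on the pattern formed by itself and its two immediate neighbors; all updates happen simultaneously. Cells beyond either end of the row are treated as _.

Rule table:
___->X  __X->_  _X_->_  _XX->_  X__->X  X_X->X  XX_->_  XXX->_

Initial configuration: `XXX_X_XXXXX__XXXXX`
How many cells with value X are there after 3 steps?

3

___X_X_____X______
XX__X_XXXX__XXXXXX
__X__X____X_______
count of X: 3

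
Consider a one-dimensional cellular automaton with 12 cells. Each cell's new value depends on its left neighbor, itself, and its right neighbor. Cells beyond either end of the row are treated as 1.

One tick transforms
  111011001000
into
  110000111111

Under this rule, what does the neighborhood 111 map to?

At position 0 the neighborhood is 111; the next row has 1 there.

1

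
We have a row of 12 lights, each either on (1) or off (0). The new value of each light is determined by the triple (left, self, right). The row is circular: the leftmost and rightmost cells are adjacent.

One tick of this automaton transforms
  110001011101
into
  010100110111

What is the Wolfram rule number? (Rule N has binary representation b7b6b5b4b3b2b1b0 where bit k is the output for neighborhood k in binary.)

105

position 0: 111 → 0  (bit 7 = 0)
position 1: 110 → 1  (bit 6 = 1)
position 6: 101 → 1  (bit 5 = 1)
position 2: 100 → 0  (bit 4 = 0)
position 7: 011 → 1  (bit 3 = 1)
position 5: 010 → 0  (bit 2 = 0)
position 4: 001 → 0  (bit 1 = 0)
position 3: 000 → 1  (bit 0 = 1)
bits b7..b0 = 01101001 = 105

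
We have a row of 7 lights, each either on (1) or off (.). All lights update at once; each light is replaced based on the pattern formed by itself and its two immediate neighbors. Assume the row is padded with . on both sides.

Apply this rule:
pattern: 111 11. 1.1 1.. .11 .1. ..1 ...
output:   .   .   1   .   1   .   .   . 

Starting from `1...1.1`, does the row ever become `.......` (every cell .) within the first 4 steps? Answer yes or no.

yes

.....1.
.......
all cells are . at step 2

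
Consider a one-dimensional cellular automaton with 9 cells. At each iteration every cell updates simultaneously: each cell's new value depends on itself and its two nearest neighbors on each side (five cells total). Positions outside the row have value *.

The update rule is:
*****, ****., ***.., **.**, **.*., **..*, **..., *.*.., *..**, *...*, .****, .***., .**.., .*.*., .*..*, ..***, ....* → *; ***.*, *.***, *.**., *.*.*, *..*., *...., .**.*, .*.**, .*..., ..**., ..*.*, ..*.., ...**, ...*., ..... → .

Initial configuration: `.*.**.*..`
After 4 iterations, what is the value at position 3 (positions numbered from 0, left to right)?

.

iteration 1: *....****
iteration 2: **.*.****
iteration 3: *.*...***
iteration 4: .**.*.***
position 3 holds .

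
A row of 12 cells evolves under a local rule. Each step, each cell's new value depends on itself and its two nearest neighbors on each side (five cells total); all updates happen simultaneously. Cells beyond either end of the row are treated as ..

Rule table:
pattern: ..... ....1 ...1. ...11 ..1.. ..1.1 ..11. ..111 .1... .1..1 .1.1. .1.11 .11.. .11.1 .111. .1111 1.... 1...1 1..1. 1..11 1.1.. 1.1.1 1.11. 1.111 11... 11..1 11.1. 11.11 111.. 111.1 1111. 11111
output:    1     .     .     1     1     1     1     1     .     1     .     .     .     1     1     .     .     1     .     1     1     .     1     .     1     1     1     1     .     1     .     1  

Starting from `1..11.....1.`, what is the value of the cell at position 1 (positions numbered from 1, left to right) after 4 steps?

1

step 1: 1111.1.1..1.
step 2: 1..11..11.1.
step 3: 1111.111111.
step 4: 1..11..11..1
position 1 holds 1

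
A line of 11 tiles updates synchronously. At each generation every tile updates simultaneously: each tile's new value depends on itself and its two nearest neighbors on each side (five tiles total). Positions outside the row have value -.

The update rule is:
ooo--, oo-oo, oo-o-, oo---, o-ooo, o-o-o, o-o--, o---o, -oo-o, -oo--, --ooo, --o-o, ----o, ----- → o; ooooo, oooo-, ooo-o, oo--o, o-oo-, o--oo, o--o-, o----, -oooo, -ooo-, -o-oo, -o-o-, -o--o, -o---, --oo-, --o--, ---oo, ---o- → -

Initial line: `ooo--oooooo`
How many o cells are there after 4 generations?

o-o--o----o
o-o-----o--
o-o--oo----
o-o---oo-oo
count of o: 6

6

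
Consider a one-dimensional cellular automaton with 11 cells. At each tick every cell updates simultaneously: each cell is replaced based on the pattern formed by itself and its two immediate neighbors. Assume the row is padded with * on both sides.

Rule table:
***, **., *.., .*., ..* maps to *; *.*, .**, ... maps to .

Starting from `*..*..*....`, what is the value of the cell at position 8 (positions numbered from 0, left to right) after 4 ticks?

********..*
**********.
**********.  (fixed point — unchanged through tick 4)
position 8 holds *

*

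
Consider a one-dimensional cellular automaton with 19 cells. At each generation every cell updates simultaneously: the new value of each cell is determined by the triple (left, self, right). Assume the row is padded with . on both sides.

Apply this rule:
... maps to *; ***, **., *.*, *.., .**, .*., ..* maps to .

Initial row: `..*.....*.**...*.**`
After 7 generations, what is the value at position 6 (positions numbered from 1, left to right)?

*

generation 1: *...***......*.....
generation 2: ..*.....****...****
generation 3: *...***......*.....  (repeats generation 1; period 2)
generation 7: *...***......*.....
position 6 holds *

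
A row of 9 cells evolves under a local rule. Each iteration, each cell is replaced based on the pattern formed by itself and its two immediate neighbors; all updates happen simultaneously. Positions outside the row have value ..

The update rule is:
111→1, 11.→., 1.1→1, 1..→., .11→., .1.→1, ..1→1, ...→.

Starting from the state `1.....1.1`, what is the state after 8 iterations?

iteration 1: 1....1111
iteration 2: 1...1.11.
iteration 3: 1..111...
iteration 4: 1.1.1....
iteration 5: 11111....
iteration 6: .111.....
iteration 7: 1.1......
iteration 8: 111......

111......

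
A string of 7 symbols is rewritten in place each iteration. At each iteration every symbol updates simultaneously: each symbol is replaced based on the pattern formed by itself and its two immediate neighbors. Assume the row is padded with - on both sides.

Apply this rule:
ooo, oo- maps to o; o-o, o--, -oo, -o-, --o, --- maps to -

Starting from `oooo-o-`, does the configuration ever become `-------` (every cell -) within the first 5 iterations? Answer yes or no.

yes

iteration 1: -ooo---
iteration 2: --oo---
iteration 3: ---o---
iteration 4: -------
all cells are - at iteration 4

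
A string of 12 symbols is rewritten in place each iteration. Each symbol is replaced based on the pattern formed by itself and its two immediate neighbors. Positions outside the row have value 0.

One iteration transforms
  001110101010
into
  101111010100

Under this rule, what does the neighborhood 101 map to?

1

At position 5 the neighborhood is 101; the next row has 1 there.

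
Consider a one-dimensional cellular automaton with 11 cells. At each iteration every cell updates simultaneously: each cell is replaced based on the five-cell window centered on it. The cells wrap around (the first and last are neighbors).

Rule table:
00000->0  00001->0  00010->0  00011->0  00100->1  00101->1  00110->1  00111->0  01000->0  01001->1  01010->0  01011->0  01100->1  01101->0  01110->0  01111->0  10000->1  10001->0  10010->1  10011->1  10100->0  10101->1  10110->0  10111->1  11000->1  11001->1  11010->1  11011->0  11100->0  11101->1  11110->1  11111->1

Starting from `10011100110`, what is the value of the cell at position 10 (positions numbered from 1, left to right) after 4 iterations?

0

iteration 1: 01100011101
iteration 2: 00110000111
iteration 3: 11111100000
iteration 4: 00111011000
position 10 holds 0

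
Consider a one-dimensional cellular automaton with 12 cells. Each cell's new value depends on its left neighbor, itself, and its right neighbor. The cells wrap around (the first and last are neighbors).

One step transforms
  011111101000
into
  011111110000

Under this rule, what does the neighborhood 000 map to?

At position 10 the neighborhood is 000; the next row has 0 there.

0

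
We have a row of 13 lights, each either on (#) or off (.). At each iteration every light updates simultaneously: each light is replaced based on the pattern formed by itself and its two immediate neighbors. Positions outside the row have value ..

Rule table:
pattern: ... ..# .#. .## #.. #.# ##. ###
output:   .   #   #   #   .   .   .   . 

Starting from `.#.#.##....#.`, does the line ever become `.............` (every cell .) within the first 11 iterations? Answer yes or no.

##.#.#....##.
#..#.#...##..
#.##.#..##...
#.#..#.##....
#.#.##.#.....
#.#.#..#.....
#.#.#.##.....
#.#.#.#......
#.#.#.#......  (fixed point — unchanged through iteration 11)
iteration 11 is #.#.#.#......, still not uniform .

no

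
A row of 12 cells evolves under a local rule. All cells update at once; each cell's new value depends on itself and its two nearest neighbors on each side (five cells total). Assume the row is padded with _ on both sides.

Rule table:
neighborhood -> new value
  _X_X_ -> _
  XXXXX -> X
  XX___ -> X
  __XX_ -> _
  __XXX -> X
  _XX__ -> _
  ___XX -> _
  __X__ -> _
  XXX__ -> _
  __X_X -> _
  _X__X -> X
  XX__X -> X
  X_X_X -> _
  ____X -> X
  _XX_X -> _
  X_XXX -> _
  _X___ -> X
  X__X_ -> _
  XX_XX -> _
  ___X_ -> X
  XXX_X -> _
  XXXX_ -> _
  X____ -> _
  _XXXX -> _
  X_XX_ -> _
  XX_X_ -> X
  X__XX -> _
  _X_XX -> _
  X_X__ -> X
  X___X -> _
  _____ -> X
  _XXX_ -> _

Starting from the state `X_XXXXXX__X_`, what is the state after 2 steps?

step 1: ____XX__X__X
step 2: XXX___X__X__

XXX___X__X__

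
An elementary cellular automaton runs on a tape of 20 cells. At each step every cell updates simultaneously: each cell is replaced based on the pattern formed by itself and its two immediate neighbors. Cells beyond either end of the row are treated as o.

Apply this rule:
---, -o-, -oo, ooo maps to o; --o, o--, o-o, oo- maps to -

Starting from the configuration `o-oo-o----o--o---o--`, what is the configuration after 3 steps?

--o--o-o--o--o-o-o--

--o--o-oo-o--o-o-o--
--o--o-o--o--o-o-o--
--o--o-o--o--o-o-o--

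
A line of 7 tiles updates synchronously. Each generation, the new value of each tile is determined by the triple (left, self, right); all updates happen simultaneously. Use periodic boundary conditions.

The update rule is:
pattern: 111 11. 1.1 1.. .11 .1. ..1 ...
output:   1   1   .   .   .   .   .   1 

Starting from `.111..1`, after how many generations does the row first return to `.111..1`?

..11...
1..1.11
1.....1
1.111..
...11..
11..1.1
11.....
.1.111.
....11.
111..1.
.11....
..1.111
.....11
.111..1

14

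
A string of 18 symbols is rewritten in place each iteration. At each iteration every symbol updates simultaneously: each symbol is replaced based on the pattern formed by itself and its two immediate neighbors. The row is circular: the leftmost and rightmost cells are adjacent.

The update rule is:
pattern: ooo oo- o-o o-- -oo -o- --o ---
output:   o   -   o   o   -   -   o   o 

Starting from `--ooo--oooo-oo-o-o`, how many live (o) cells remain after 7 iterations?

10

oo-o-oo-oo-o--o-o-
--o-o--o--o-oo-o-o
oo-o-oo-oo-o--o-o-  (repeats iteration 1; period 2)
iteration 7: oo-o-oo-oo-o--o-o-
count of o: 10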